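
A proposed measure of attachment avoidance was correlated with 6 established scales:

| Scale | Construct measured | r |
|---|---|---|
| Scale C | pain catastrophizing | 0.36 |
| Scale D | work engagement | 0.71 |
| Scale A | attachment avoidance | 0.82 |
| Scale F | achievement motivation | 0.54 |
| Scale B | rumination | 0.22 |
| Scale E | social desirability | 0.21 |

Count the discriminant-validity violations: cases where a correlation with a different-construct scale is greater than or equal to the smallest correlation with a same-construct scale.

Convergent (same construct = attachment avoidance): Scale A.
Smallest convergent = 0.82. Discriminant values: 0.36, 0.71, 0.54, 0.22, 0.21; count ≥ 0.82 → 0.

0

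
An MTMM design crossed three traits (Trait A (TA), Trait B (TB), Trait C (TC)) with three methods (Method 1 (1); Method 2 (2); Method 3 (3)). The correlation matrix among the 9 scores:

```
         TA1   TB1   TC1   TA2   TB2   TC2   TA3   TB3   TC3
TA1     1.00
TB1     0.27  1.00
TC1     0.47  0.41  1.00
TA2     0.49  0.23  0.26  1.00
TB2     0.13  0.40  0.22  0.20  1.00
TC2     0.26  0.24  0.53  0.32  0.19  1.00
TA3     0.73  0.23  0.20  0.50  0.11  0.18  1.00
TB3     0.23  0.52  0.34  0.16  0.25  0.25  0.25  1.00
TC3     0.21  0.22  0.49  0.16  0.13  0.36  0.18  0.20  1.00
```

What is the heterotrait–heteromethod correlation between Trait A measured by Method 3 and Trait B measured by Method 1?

0.23

Different traits and methods: r(TA3, TB1) = 0.23.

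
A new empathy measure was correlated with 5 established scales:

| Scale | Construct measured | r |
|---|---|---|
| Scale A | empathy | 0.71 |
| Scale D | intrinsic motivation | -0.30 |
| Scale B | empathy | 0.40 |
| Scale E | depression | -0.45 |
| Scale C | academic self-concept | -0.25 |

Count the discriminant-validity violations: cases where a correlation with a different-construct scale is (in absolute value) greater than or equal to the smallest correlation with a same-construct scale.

Convergent (same construct = empathy): Scale A, Scale B.
Smallest convergent = 0.40. Discriminant |r|: 0.30, 0.45, 0.25; count ≥ 0.40 → 1.

1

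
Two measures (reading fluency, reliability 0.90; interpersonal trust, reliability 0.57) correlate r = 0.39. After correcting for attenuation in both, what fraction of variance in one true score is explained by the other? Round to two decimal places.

0.30

Disattenuated r = 0.39 / √(0.90 × 0.57) = 0.39 / 0.7162 = 0.5445.
Shared true-score variance = 0.5445² = 0.2965 ≈ 0.30.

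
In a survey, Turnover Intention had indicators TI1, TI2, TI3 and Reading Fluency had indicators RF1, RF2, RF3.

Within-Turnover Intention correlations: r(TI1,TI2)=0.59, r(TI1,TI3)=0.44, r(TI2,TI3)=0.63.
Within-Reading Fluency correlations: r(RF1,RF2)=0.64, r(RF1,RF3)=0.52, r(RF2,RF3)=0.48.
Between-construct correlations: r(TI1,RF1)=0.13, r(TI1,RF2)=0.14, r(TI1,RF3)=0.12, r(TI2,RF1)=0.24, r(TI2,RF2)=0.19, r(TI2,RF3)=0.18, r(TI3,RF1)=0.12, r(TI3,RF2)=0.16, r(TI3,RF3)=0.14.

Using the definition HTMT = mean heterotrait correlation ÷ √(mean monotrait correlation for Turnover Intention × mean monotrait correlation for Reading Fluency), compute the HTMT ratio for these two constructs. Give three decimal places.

Between-construct mean = 1.42/9 = 0.1578.
Mean within-TI = 1.66/3 = 0.5533; mean within-RF = 1.64/3 = 0.5467.
Geometric mean = √(0.5533 × 0.5467) = 0.5500.
HTMT = 0.1578 / 0.5500 = 0.287.

0.287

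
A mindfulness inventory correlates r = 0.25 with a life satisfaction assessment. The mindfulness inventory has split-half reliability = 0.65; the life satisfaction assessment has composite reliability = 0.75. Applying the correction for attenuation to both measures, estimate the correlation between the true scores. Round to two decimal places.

0.36

r_true = r_obs / √(r_xx · r_yy) = 0.25 / √(0.65 × 0.75) = 0.25 / √0.4875 = 0.25 / 0.6982 ≈ 0.36.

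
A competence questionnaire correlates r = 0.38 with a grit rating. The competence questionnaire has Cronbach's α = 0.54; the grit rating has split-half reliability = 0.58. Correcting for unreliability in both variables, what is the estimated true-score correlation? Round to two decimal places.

r_true = r_obs / √(r_xx · r_yy) = 0.38 / √(0.54 × 0.58) = 0.38 / √0.3132 = 0.38 / 0.5596 ≈ 0.68.

0.68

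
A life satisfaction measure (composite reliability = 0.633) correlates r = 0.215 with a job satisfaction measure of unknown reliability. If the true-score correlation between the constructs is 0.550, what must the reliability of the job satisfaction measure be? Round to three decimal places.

0.241

r_true = r_obs / √(r_xx · r_yy) ⇒ 0.550 = 0.215 / √(0.633 · r_yy).
√(0.633 · r_yy) = 0.215 / 0.550 = 0.3909; 0.633 · r_yy = 0.1528; r_yy = 0.1528 / 0.633 ≈ 0.241.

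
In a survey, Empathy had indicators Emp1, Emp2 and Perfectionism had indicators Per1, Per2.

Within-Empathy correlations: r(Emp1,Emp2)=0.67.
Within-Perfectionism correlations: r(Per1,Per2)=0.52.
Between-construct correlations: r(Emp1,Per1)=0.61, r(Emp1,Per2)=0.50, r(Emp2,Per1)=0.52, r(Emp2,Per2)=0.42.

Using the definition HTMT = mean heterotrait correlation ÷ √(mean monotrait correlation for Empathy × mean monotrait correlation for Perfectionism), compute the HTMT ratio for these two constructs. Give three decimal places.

0.868

Between-construct mean = 2.05/4 = 0.5125.
Mean within-Emp = 0.67/1 = 0.6700; mean within-Per = 0.52/1 = 0.5200.
Geometric mean = √(0.6700 × 0.5200) = 0.5903.
HTMT = 0.5125 / 0.5903 = 0.868.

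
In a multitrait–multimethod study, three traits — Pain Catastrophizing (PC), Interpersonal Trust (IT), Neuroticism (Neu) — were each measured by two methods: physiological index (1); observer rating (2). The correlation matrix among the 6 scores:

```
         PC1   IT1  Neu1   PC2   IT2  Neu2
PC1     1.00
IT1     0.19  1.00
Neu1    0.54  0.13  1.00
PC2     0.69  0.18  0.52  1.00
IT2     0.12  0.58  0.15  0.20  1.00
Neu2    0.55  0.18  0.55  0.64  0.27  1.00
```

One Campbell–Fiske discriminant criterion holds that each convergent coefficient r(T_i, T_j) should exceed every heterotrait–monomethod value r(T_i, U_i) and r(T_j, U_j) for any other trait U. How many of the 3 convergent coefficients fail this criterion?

Convergent coefficients and their comparison sets:
PC (methods 1·2): 0.69 vs {0.19, 0.20, 0.54, 0.64} → pass.
IT (methods 1·2): 0.58 vs {0.19, 0.20, 0.13, 0.27} → pass.
Neu (methods 1·2): 0.55 vs {0.54, 0.64, 0.13, 0.27} → fail.
1 of 3 fail.

1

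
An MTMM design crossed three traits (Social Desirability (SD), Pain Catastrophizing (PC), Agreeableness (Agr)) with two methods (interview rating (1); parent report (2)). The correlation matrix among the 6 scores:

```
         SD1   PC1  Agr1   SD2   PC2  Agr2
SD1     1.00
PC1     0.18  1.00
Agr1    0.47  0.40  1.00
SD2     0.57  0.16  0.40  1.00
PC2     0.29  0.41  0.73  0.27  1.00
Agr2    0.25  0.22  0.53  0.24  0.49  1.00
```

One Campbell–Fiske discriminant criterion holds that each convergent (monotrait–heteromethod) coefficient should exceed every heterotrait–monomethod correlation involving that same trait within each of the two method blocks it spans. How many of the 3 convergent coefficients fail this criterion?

1

Each convergent coefficient versus the relevant comparison correlations:
SD (methods 1·2): 0.57 vs {0.18, 0.27, 0.47, 0.24} → pass.
PC (methods 1·2): 0.41 vs {0.18, 0.27, 0.40, 0.49} → fail.
Agr (methods 1·2): 0.53 vs {0.47, 0.24, 0.40, 0.49} → pass.
1 of 3 fail.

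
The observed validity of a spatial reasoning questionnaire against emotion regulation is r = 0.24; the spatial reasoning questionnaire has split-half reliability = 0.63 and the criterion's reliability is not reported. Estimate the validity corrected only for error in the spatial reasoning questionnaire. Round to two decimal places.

Single correction: r_c = r_obs / √r_xx = 0.24 / √0.63 = 0.24 / 0.7937 ≈ 0.30.

0.30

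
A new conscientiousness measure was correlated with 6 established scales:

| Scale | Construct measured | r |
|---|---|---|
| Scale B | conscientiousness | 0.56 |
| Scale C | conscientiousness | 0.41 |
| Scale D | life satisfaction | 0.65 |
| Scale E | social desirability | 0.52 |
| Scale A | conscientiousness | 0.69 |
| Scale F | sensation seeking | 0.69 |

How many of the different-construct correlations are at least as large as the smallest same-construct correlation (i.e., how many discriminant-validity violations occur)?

3

Convergent (same construct = conscientiousness): Scale B, Scale C, Scale A.
Smallest convergent = 0.41. Discriminant values: 0.65, 0.52, 0.69; count ≥ 0.41 → 3.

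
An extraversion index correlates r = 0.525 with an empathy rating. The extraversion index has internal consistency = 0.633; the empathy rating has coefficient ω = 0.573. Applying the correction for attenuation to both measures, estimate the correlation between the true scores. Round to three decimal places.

0.872

r_true = r_obs / √(r_xx · r_yy) = 0.525 / √(0.633 × 0.573) = 0.525 / √0.362709 = 0.525 / 0.6023 ≈ 0.872.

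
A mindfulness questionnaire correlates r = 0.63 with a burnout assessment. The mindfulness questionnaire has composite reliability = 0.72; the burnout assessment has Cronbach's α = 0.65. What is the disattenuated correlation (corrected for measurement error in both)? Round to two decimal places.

0.92

r_true = r_obs / √(r_xx · r_yy) = 0.63 / √(0.72 × 0.65) = 0.63 / √0.4680 = 0.63 / 0.6841 ≈ 0.92.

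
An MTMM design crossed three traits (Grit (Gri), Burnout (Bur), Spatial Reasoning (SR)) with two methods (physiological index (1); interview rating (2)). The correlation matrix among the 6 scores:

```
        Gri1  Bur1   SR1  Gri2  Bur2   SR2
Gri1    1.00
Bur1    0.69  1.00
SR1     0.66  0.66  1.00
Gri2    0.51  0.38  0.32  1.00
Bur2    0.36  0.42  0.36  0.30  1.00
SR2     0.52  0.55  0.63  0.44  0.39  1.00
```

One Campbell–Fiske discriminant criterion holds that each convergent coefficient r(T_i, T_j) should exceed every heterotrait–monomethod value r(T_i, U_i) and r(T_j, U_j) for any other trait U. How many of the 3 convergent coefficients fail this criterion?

Checking each validity diagonal entry against its comparison values:
Gri (methods 1·2): 0.51 vs {0.69, 0.30, 0.66, 0.44} → fail.
Bur (methods 1·2): 0.42 vs {0.69, 0.30, 0.66, 0.39} → fail.
SR (methods 1·2): 0.63 vs {0.66, 0.44, 0.66, 0.39} → fail.
3 of 3 fail.

3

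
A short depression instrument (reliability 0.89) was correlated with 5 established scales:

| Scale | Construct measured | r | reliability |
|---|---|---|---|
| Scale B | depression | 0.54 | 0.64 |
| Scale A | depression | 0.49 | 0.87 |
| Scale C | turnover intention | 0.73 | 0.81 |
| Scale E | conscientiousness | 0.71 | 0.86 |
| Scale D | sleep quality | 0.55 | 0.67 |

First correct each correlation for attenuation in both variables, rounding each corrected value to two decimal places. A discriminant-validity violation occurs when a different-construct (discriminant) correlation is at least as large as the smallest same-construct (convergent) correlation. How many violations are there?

3

Disattenuated r (r / √(r_scale · r_new)):
  Scale B (conv): 0.54 / √(0.64·0.89) = 0.72
  Scale A (conv): 0.49 / √(0.87·0.89) = 0.56
  Scale C (disc): 0.73 / √(0.81·0.89) = 0.86
  Scale E (disc): 0.71 / √(0.86·0.89) = 0.81
  Scale D (disc): 0.55 / √(0.67·0.89) = 0.71
Smallest convergent = 0.56. Discriminant values: 0.86, 0.81, 0.71; count ≥ 0.56 → 3.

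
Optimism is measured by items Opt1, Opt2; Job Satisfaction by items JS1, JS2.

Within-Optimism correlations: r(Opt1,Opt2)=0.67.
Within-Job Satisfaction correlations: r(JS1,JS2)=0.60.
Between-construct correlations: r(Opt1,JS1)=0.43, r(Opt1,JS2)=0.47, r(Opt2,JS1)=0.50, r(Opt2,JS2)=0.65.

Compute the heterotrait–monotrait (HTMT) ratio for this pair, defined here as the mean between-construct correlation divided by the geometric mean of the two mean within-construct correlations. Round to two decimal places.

0.81

Mean heterotrait r = 2.05/4 = 0.5125.
Mean within-Opt = 0.67/1 = 0.6700; mean within-JS = 0.60/1 = 0.6000.
Geometric mean = √(0.6700 × 0.6000) = 0.6340.
HTMT = 0.5125 / 0.6340 = 0.81.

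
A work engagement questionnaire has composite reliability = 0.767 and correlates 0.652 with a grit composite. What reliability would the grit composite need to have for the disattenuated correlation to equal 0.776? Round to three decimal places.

0.920

r_true = r_obs / √(r_xx · r_yy) ⇒ 0.776 = 0.652 / √(0.767 · r_yy).
√(0.767 · r_yy) = 0.652 / 0.776 = 0.8402; 0.767 · r_yy = 0.7059; r_yy = 0.7059 / 0.767 ≈ 0.920.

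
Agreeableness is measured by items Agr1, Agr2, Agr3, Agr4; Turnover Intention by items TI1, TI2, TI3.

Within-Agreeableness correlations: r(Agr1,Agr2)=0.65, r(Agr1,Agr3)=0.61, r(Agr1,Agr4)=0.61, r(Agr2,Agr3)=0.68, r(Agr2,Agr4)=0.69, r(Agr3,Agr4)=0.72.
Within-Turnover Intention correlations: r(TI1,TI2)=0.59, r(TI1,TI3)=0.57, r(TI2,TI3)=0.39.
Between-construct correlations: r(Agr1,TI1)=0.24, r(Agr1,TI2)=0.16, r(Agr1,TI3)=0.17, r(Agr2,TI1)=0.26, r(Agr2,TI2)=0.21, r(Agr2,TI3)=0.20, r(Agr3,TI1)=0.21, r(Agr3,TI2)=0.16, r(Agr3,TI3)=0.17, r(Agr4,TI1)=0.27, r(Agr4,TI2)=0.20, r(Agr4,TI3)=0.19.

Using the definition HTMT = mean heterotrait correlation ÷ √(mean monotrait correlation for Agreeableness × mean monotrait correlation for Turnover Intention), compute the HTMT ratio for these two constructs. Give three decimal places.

Mean heterotrait r = 2.44/12 = 0.2033.
Mean within-Agr = 3.96/6 = 0.6600; mean within-TI = 1.55/3 = 0.5167.
Geometric mean = √(0.6600 × 0.5167) = 0.5840.
HTMT = 0.2033 / 0.5840 = 0.348.

0.348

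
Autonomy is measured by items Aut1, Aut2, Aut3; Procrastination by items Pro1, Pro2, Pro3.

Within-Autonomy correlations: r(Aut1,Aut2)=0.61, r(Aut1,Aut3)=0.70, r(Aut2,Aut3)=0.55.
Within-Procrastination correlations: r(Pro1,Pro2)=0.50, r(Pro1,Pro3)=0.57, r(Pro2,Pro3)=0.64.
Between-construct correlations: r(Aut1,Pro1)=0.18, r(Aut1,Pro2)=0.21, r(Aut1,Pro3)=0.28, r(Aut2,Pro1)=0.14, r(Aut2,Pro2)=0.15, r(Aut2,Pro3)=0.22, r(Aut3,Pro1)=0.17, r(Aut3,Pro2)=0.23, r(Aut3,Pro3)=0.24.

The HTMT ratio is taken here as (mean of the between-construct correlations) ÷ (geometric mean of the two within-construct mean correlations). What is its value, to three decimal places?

0.340

Between-construct mean = 1.82/9 = 0.2022.
Mean within-Aut = 1.86/3 = 0.6200; mean within-Pro = 1.71/3 = 0.5700.
Geometric mean = √(0.6200 × 0.5700) = 0.5945.
HTMT = 0.2022 / 0.5945 = 0.340.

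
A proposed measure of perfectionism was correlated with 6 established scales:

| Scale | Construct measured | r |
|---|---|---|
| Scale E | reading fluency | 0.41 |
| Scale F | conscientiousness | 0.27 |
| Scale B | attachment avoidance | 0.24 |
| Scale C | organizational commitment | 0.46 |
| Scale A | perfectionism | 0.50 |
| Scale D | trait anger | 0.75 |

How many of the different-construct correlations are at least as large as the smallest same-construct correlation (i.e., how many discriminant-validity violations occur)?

1

Convergent (same construct = perfectionism): Scale A.
Smallest convergent = 0.50. Discriminant values: 0.41, 0.27, 0.24, 0.46, 0.75; count ≥ 0.50 → 1.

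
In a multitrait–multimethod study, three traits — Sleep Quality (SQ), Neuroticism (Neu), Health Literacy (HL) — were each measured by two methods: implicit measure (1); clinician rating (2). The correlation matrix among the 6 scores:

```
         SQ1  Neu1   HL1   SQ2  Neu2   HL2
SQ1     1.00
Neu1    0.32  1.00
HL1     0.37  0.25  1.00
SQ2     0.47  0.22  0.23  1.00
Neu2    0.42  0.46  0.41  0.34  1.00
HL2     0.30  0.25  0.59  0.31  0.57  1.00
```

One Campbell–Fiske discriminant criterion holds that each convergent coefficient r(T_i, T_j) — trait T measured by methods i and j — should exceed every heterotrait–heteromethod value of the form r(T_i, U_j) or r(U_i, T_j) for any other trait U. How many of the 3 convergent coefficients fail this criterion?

0

Each convergent coefficient versus the relevant comparison correlations:
SQ (methods 1·2): 0.47 vs {0.42, 0.22, 0.30, 0.23} → pass.
Neu (methods 1·2): 0.46 vs {0.22, 0.42, 0.25, 0.41} → pass.
HL (methods 1·2): 0.59 vs {0.23, 0.30, 0.41, 0.25} → pass.
0 of 3 fail.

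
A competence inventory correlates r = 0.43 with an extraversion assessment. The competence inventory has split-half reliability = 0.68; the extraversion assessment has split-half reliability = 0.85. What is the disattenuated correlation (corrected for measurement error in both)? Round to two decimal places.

0.57

r_true = r_obs / √(r_xx · r_yy) = 0.43 / √(0.68 × 0.85) = 0.43 / √0.5780 = 0.43 / 0.7603 ≈ 0.57.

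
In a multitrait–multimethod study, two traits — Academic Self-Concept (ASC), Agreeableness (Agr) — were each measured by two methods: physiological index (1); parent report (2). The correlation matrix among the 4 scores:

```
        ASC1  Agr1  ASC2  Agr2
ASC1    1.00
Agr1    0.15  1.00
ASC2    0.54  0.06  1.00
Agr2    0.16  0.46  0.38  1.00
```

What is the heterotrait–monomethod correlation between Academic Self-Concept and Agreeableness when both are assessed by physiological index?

0.15

Different traits, same method: r(ASC1, Agr1) = 0.15.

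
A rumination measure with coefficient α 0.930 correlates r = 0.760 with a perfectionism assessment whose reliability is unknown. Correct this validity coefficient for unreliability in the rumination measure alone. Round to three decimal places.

0.788

Single correction: r_c = r_obs / √r_xx = 0.760 / √0.930 = 0.760 / 0.9644 ≈ 0.788.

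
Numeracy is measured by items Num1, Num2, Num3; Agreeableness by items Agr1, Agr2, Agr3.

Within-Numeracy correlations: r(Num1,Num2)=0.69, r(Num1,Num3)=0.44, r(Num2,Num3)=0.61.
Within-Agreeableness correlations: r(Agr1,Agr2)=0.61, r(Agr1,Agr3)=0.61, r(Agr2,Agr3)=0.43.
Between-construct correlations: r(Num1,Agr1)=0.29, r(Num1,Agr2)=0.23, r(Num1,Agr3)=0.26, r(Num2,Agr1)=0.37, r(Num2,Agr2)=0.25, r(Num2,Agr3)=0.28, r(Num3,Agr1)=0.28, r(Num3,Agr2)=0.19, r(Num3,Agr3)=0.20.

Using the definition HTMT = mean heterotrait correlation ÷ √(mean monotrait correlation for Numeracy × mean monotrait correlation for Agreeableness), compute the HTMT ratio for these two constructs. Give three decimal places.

Between-construct mean = 2.35/9 = 0.2611.
Mean within-Num = 1.74/3 = 0.5800; mean within-Agr = 1.65/3 = 0.5500.
Geometric mean = √(0.5800 × 0.5500) = 0.5648.
HTMT = 0.2611 / 0.5648 = 0.462.

0.462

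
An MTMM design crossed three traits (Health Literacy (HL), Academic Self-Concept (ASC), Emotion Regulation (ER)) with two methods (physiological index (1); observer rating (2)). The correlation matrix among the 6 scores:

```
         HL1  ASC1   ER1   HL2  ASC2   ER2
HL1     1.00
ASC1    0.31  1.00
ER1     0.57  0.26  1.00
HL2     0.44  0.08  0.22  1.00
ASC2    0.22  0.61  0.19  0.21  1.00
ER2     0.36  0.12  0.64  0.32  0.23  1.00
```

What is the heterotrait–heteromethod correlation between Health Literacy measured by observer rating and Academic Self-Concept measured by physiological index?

Different traits and methods: r(HL2, ASC1) = 0.08.

0.08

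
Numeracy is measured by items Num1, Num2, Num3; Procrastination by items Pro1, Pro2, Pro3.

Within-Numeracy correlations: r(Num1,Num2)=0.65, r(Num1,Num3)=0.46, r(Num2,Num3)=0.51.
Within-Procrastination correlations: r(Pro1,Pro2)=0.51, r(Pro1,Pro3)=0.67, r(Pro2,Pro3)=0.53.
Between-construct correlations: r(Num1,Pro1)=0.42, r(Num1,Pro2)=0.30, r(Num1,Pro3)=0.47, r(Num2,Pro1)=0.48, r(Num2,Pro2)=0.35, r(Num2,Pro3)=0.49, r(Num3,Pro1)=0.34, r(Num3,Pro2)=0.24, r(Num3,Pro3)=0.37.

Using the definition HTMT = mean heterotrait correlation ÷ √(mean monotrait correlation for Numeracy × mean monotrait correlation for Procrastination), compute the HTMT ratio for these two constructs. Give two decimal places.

Mean heterotrait r = 3.46/9 = 0.3844.
Mean within-Num = 1.62/3 = 0.5400; mean within-Pro = 1.71/3 = 0.5700.
Geometric mean = √(0.5400 × 0.5700) = 0.5548.
HTMT = 0.3844 / 0.5548 = 0.69.

0.69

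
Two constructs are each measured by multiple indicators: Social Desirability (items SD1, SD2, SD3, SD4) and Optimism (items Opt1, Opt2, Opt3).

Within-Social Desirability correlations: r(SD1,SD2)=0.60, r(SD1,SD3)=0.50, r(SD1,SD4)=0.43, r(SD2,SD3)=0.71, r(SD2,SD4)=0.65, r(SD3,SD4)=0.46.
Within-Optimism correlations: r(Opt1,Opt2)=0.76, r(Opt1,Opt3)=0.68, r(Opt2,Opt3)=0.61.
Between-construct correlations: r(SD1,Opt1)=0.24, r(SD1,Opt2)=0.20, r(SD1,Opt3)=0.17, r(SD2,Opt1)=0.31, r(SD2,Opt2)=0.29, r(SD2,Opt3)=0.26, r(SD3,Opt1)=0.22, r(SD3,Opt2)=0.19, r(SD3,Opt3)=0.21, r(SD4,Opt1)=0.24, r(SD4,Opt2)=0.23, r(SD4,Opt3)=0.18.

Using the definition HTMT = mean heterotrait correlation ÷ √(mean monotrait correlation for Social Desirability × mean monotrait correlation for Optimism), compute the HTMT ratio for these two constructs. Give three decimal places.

Mean between = 2.74/12 = 0.2283.
Mean within-SD = 3.35/6 = 0.5583; mean within-Opt = 2.05/3 = 0.6833.
Geometric mean = √(0.5583 × 0.6833) = 0.6176.
HTMT = 0.2283 / 0.6176 = 0.370.

0.370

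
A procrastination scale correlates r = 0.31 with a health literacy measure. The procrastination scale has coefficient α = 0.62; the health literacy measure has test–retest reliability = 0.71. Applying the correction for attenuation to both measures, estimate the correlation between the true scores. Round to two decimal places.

r_true = r_obs / √(r_xx · r_yy) = 0.31 / √(0.62 × 0.71) = 0.31 / √0.4402 = 0.31 / 0.6635 ≈ 0.47.

0.47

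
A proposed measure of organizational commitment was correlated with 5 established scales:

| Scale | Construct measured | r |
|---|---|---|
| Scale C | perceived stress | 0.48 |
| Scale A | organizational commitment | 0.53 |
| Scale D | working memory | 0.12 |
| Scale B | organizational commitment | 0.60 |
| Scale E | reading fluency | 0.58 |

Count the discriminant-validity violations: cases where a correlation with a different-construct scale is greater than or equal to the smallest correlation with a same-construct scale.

Convergent (same construct = organizational commitment): Scale A, Scale B.
Smallest convergent = 0.53. Discriminant values: 0.48, 0.12, 0.58; count ≥ 0.53 → 1.

1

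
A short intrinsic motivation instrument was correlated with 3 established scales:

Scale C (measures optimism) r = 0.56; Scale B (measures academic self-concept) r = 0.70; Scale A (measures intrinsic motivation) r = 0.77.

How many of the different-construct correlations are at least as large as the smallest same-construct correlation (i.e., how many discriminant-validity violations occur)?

Convergent (same construct = intrinsic motivation): Scale A.
Smallest convergent = 0.77. Discriminant values: 0.56, 0.70; count ≥ 0.77 → 0.

0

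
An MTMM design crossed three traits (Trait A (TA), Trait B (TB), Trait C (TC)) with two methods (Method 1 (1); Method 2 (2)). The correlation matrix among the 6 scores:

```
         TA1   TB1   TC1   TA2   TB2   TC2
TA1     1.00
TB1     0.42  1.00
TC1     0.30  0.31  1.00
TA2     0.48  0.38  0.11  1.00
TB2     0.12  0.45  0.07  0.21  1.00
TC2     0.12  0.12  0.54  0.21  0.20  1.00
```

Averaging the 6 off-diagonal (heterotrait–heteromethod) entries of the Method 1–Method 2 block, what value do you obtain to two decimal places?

0.15

HTHM values (method 1 × method 2): 0.12, 0.12, 0.38, 0.12, 0.11, 0.07; mean = 0.92/6 = 0.15.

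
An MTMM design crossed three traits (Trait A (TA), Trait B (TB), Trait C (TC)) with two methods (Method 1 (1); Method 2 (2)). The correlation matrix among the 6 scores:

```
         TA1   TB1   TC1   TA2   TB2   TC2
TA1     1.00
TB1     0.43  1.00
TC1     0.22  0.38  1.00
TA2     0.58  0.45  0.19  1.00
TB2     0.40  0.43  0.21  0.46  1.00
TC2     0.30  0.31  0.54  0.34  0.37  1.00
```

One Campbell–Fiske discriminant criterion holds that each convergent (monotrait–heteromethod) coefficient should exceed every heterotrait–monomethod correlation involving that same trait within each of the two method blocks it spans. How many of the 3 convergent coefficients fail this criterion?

1

Convergent coefficients and their comparison sets:
TA (methods 1·2): 0.58 vs {0.43, 0.46, 0.22, 0.34} → pass.
TB (methods 1·2): 0.43 vs {0.43, 0.46, 0.38, 0.37} → fail.
TC (methods 1·2): 0.54 vs {0.22, 0.34, 0.38, 0.37} → pass.
1 of 3 fail.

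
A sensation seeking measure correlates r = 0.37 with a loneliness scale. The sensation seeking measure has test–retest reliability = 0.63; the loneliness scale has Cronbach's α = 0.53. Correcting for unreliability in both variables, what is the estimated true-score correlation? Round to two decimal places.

r_true = r_obs / √(r_xx · r_yy) = 0.37 / √(0.63 × 0.53) = 0.37 / √0.3339 = 0.37 / 0.5778 ≈ 0.64.

0.64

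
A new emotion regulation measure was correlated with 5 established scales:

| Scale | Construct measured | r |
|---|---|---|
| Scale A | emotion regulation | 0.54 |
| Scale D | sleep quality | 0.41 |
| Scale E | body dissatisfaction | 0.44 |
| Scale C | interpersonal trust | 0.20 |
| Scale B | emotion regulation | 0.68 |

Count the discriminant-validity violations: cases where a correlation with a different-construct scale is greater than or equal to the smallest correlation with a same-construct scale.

Convergent (same construct = emotion regulation): Scale A, Scale B.
Smallest convergent = 0.54. Discriminant values: 0.41, 0.44, 0.20; count ≥ 0.54 → 0.

0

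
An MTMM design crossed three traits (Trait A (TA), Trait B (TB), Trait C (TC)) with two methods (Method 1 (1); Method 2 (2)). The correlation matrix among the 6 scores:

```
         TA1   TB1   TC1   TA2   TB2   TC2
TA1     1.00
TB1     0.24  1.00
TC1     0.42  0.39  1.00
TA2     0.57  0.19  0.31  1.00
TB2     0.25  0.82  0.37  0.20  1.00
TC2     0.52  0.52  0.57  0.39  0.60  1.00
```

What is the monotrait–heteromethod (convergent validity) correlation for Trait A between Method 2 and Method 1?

Same trait (TA), different methods: r(TA2, TA1) = 0.57.

0.57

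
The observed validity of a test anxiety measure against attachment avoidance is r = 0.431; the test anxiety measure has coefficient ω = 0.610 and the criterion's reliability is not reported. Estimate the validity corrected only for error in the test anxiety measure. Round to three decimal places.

Single correction: r_c = r_obs / √r_xx = 0.431 / √0.610 = 0.431 / 0.7810 ≈ 0.552.

0.552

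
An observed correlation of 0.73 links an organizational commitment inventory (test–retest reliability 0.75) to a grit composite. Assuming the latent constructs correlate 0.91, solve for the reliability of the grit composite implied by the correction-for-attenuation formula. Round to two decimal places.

r_true = r_obs / √(r_xx · r_yy) ⇒ 0.91 = 0.73 / √(0.75 · r_yy).
√(0.75 · r_yy) = 0.73 / 0.91 = 0.8022; 0.75 · r_yy = 0.6435; r_yy = 0.6435 / 0.75 ≈ 0.86.

0.86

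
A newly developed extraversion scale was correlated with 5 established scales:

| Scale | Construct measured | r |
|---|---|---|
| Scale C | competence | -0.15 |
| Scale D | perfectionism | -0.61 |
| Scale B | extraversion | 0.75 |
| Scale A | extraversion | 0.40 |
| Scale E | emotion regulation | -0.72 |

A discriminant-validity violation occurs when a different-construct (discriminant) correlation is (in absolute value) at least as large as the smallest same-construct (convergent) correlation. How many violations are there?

2

Convergent (same construct = extraversion): Scale B, Scale A.
Smallest convergent = 0.40. Discriminant |r|: 0.15, 0.61, 0.72; count ≥ 0.40 → 2.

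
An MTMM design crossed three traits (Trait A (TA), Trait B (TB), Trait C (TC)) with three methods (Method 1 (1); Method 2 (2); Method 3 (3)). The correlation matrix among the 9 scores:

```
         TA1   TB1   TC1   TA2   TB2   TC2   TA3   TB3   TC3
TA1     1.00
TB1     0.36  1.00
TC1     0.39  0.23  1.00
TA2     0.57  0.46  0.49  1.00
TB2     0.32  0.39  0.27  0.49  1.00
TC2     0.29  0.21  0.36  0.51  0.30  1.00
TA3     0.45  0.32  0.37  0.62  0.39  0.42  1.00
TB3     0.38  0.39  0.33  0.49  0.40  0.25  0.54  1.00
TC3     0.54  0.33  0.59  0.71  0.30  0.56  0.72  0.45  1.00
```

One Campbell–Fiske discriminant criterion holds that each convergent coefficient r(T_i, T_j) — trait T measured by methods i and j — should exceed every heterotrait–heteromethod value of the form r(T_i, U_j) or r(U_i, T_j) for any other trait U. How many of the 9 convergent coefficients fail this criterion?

6

Convergent coefficients and their comparison sets:
TA (methods 1·2): 0.57 vs {0.32, 0.46, 0.29, 0.49} → pass.
TA (methods 1·3): 0.45 vs {0.38, 0.32, 0.54, 0.37} → fail.
TA (methods 2·3): 0.62 vs {0.49, 0.39, 0.71, 0.42} → fail.
TB (methods 1·2): 0.39 vs {0.46, 0.32, 0.21, 0.27} → fail.
TB (methods 1·3): 0.39 vs {0.32, 0.38, 0.33, 0.33} → pass.
TB (methods 2·3): 0.40 vs {0.39, 0.49, 0.30, 0.25} → fail.
TC (methods 1·2): 0.36 vs {0.49, 0.29, 0.27, 0.21} → fail.
TC (methods 1·3): 0.59 vs {0.37, 0.54, 0.33, 0.33} → pass.
TC (methods 2·3): 0.56 vs {0.42, 0.71, 0.25, 0.30} → fail.
6 of 9 fail.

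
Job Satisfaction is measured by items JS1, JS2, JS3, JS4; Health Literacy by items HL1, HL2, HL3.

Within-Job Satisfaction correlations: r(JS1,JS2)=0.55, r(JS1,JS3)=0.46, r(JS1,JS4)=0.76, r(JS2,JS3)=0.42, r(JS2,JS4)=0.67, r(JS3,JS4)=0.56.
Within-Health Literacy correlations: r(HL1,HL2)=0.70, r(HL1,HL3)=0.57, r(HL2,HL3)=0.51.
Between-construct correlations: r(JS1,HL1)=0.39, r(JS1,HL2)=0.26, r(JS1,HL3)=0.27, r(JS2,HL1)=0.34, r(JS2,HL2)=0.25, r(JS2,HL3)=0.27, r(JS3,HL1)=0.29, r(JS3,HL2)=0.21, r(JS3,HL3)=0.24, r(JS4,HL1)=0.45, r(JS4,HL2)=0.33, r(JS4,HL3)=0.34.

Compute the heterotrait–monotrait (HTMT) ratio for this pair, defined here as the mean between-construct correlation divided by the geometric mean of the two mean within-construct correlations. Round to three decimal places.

0.522

Mean between = 3.64/12 = 0.3033.
Mean within-JS = 3.42/6 = 0.5700; mean within-HL = 1.78/3 = 0.5933.
Geometric mean = √(0.5700 × 0.5933) = 0.5815.
HTMT = 0.3033 / 0.5815 = 0.522.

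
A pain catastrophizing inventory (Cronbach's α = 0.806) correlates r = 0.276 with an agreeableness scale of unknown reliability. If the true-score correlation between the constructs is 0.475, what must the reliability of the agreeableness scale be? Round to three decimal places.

0.419

r_true = r_obs / √(r_xx · r_yy) ⇒ 0.475 = 0.276 / √(0.806 · r_yy).
√(0.806 · r_yy) = 0.276 / 0.475 = 0.5811; 0.806 · r_yy = 0.3377; r_yy = 0.3377 / 0.806 ≈ 0.419.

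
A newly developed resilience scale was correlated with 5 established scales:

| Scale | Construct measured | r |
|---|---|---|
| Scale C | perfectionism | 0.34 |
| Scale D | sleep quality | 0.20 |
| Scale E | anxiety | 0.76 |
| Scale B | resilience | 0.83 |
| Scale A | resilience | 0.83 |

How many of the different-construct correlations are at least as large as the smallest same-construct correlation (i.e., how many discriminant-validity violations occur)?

Convergent (same construct = resilience): Scale B, Scale A.
Smallest convergent = 0.83. Discriminant values: 0.34, 0.20, 0.76; count ≥ 0.83 → 0.

0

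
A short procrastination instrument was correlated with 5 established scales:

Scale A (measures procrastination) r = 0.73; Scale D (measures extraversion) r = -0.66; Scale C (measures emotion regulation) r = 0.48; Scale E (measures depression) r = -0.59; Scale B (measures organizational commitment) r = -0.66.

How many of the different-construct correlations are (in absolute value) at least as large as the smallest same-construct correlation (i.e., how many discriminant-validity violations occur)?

0

Convergent (same construct = procrastination): Scale A.
Smallest convergent = 0.73. Discriminant |r|: 0.66, 0.48, 0.59, 0.66; count ≥ 0.73 → 0.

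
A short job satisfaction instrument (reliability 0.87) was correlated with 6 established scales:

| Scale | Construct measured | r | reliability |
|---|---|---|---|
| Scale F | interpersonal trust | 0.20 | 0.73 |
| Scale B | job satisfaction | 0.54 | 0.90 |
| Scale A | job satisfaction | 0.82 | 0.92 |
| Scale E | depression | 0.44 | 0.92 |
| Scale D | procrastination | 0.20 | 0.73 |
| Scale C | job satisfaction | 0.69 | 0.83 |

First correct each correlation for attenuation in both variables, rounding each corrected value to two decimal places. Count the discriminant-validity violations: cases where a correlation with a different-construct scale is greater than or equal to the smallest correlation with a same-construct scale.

Disattenuated r (r / √(r_scale · r_new)):
  Scale F (disc): 0.20 / √(0.73·0.87) = 0.25
  Scale B (conv): 0.54 / √(0.90·0.87) = 0.61
  Scale A (conv): 0.82 / √(0.92·0.87) = 0.92
  Scale E (disc): 0.44 / √(0.92·0.87) = 0.49
  Scale D (disc): 0.20 / √(0.73·0.87) = 0.25
  Scale C (conv): 0.69 / √(0.83·0.87) = 0.81
Smallest convergent = 0.61. Discriminant values: 0.25, 0.49, 0.25; count ≥ 0.61 → 0.

0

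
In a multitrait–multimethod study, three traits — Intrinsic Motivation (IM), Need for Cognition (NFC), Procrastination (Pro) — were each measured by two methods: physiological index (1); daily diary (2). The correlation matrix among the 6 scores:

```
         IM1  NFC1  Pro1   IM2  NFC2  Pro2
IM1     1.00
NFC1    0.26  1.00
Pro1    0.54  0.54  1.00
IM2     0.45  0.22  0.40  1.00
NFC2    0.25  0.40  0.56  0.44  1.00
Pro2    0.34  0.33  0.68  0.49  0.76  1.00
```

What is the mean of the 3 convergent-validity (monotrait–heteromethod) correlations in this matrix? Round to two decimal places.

Convergent values: 0.45, 0.40, 0.68; mean = 1.53/3 = 0.51.

0.51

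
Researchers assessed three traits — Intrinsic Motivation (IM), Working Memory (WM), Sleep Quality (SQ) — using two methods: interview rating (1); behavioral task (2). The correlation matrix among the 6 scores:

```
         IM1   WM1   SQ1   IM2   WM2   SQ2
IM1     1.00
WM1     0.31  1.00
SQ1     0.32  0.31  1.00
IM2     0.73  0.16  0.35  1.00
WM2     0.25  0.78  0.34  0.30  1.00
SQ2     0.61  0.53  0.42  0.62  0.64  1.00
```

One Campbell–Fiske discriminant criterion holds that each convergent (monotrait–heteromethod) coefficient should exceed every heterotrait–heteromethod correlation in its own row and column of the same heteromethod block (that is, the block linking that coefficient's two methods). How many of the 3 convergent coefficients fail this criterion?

1

Convergent coefficients and their comparison sets:
IM (methods 1·2): 0.73 vs {0.25, 0.16, 0.61, 0.35} → pass.
WM (methods 1·2): 0.78 vs {0.16, 0.25, 0.53, 0.34} → pass.
SQ (methods 1·2): 0.42 vs {0.35, 0.61, 0.34, 0.53} → fail.
1 of 3 fail.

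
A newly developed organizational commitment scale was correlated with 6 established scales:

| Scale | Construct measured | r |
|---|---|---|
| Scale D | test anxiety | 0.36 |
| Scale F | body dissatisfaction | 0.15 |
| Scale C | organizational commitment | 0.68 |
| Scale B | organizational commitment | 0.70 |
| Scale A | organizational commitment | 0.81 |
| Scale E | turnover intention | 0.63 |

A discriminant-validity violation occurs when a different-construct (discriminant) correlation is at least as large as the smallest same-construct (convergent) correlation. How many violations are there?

Convergent (same construct = organizational commitment): Scale C, Scale B, Scale A.
Smallest convergent = 0.68. Discriminant values: 0.36, 0.15, 0.63; count ≥ 0.68 → 0.

0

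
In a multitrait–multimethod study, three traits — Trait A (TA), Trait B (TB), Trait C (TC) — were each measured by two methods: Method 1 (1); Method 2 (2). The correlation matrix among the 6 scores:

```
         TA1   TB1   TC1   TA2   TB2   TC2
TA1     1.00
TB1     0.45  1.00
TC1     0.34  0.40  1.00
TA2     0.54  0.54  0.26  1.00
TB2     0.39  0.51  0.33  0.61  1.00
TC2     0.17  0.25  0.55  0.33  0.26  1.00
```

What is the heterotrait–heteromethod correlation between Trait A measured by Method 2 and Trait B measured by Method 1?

Different traits and methods: r(TA2, TB1) = 0.54.

0.54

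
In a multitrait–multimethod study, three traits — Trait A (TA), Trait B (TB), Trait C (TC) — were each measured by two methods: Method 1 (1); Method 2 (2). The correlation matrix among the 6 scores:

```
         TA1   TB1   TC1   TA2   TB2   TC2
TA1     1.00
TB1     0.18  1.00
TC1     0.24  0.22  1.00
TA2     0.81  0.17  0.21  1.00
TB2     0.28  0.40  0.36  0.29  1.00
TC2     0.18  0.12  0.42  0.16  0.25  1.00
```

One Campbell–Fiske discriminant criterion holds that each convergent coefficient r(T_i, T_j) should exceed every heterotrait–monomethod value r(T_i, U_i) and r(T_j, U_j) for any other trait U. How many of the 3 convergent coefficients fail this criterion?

Convergent coefficients and their comparison sets:
TA (methods 1·2): 0.81 vs {0.18, 0.29, 0.24, 0.16} → pass.
TB (methods 1·2): 0.40 vs {0.18, 0.29, 0.22, 0.25} → pass.
TC (methods 1·2): 0.42 vs {0.24, 0.16, 0.22, 0.25} → pass.
0 of 3 fail.

0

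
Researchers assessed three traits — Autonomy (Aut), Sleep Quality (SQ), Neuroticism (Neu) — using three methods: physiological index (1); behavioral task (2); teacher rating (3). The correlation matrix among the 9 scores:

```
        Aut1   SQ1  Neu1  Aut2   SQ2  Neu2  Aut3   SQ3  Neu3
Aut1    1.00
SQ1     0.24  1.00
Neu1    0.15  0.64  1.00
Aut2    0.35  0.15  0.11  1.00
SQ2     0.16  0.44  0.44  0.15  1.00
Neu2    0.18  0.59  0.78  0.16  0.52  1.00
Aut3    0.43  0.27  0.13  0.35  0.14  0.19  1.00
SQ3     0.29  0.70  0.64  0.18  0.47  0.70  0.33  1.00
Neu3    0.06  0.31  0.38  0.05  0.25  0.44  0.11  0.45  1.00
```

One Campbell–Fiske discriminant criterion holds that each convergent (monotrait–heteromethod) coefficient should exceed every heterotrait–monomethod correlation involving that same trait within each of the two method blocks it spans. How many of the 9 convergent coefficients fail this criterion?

Each convergent coefficient versus the relevant comparison correlations:
Aut (methods 1·2): 0.35 vs {0.24, 0.15, 0.15, 0.16} → pass.
Aut (methods 1·3): 0.43 vs {0.24, 0.33, 0.15, 0.11} → pass.
Aut (methods 2·3): 0.35 vs {0.15, 0.33, 0.16, 0.11} → pass.
SQ (methods 1·2): 0.44 vs {0.24, 0.15, 0.64, 0.52} → fail.
SQ (methods 1·3): 0.70 vs {0.24, 0.33, 0.64, 0.45} → pass.
SQ (methods 2·3): 0.47 vs {0.15, 0.33, 0.52, 0.45} → fail.
Neu (methods 1·2): 0.78 vs {0.15, 0.16, 0.64, 0.52} → pass.
Neu (methods 1·3): 0.38 vs {0.15, 0.11, 0.64, 0.45} → fail.
Neu (methods 2·3): 0.44 vs {0.16, 0.11, 0.52, 0.45} → fail.
4 of 9 fail.

4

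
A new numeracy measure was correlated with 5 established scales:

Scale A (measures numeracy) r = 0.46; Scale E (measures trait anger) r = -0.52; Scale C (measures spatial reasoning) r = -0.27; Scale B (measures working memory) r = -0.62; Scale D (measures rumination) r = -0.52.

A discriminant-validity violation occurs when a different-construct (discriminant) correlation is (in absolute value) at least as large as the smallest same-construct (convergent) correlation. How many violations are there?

3

Convergent (same construct = numeracy): Scale A.
Smallest convergent = 0.46. Discriminant |r|: 0.52, 0.27, 0.62, 0.52; count ≥ 0.46 → 3.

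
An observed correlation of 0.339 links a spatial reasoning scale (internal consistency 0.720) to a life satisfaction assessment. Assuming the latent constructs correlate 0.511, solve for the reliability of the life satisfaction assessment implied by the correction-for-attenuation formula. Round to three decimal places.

0.611

r_true = r_obs / √(r_xx · r_yy) ⇒ 0.511 = 0.339 / √(0.720 · r_yy).
√(0.720 · r_yy) = 0.339 / 0.511 = 0.6634; 0.720 · r_yy = 0.4401; r_yy = 0.4401 / 0.720 ≈ 0.611.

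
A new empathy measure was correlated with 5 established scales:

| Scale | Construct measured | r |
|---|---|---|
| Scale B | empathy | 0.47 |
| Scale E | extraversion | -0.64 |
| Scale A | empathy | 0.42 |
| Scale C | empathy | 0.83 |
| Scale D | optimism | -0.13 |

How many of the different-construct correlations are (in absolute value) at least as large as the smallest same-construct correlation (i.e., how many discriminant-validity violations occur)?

Convergent (same construct = empathy): Scale B, Scale A, Scale C.
Smallest convergent = 0.42. Discriminant |r|: 0.64, 0.13; count ≥ 0.42 → 1.

1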